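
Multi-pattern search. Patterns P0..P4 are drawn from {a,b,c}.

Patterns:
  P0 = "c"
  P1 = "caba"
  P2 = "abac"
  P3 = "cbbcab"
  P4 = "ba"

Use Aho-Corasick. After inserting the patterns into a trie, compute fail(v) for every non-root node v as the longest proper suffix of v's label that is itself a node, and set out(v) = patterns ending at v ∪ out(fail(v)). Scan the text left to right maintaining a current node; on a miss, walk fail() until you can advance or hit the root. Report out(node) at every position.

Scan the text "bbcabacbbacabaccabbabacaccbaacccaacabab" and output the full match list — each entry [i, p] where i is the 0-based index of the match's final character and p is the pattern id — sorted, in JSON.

Build:
Trie (insert patterns):
  n0 'ε': a→5 b→14 c→1
  n1 'c': a→2 b→9  ←P0
  n2 'ca': b→3
  n3 'cab': a→4
  n4 'caba': ·  ←P1
  n5 'a': b→6
  n6 'ab': a→7
  n7 'aba': c→8
  n8 'abac': ·  ←P2
  n9 'cb': b→10
  n10 'cbb': c→11
  n11 'cbbc': a→12
  n12 'cbbca': b→13
  n13 'cbbcab': ·  ←P3
  n14 'b': a→15
  n15 'ba': ·  ←P4

Failure links (BFS by depth):
  n1('c'): parent n0 fail=0; on 'c' 0 → fail=0;  out {0}∪∅={0}
  n5('a'): parent n0 fail=0; on 'a' 0 → fail=0;  out ∅∪∅=∅
  n14('b'): parent n0 fail=0; on 'b' 0 → fail=0;  out ∅∪∅=∅
  n2('ca'): parent n1 fail=0; on 'a' 0 → fail=5;  out ∅∪∅=∅
  n6('ab'): parent n5 fail=0; on 'b' 0 → fail=14;  out ∅∪∅=∅
  n9('cb'): parent n1 fail=0; on 'b' 0 → fail=14;  out ∅∪∅=∅
  n15('ba'): parent n14 fail=0; on 'a' 0 → fail=5;  out {4}∪∅={4}
  n3('cab'): parent n2 fail=5; on 'b' 5 → fail=6;  out ∅∪∅=∅
  n7('aba'): parent n6 fail=14; on 'a' 14 → fail=15;  out ∅∪{4}={4}
  n10('cbb'): parent n9 fail=14; on 'b' 14→0 → fail=14;  out ∅∪∅=∅
  n4('caba'): parent n3 fail=6; on 'a' 6 → fail=7;  out {1}∪{4}={1,4}
  n8('abac'): parent n7 fail=15; on 'c' 15→5→0 → fail=1;  out {2}∪{0}={0,2}
  n11('cbbc'): parent n10 fail=14; on 'c' 14→0 → fail=1;  out ∅∪{0}={0}
  n12('cbbca'): parent n11 fail=1; on 'a' 1 → fail=2;  out ∅∪∅=∅
  n13('cbbcab'): parent n12 fail=2; on 'b' 2 → fail=3;  out {3}∪∅={3}

Text stream:
[0] read 'b'  n0⇒n14
[1] read 'b'  n14⇒n14 (fail-walked)
[2] read 'c'  n14⇒n1 (fail-walked)  → match P0@[2:2]
[3] read 'a'  n1⇒n2
[4] read 'b'  n2⇒n3
[5] read 'a'  n3⇒n4  → match P1@[2:5],P4@[4:5]
[6] read 'c'  n4⇒n8 (fail-walked)  → match P0@[6:6],P2@[3:6]
[7] read 'b'  n8⇒n9 (fail-walked)
[8] read 'b'  n9⇒n10
[9] read 'a'  n10⇒n15 (fail-walked)  → match P4@[8:9]
[10] read 'c'  n15⇒n1 (fail-walked)  → match P0@[10:10]
[11] read 'a'  n1⇒n2
[12] read 'b'  n2⇒n3
[13] read 'a'  n3⇒n4  → match P1@[10:13],P4@[12:13]
[14] read 'c'  n4⇒n8 (fail-walked)  → match P0@[14:14],P2@[11:14]
[15] read 'c'  n8⇒n1 (fail-walked)  → match P0@[15:15]
[16] read 'a'  n1⇒n2
[17] read 'b'  n2⇒n3
[18] read 'b'  n3⇒n14 (fail-walked)
[19] read 'a'  n14⇒n15  → match P4@[18:19]
[20] read 'b'  n15⇒n6 (fail-walked)
[21] read 'a'  n6⇒n7  → match P4@[20:21]
[22] read 'c'  n7⇒n8  → match P0@[22:22],P2@[19:22]
[23] read 'a'  n8⇒n2 (fail-walked)
[24] read 'c'  n2⇒n1 (fail-walked)  → match P0@[24:24]
[25] read 'c'  n1⇒n1 (fail-walked)  → match P0@[25:25]
[26] read 'b'  n1⇒n9
[27] read 'a'  n9⇒n15 (fail-walked)  → match P4@[26:27]
[28] read 'a'  n15⇒n5 (fail-walked)
[29] read 'c'  n5⇒n1 (fail-walked)  → match P0@[29:29]
[30] read 'c'  n1⇒n1 (fail-walked)  → match P0@[30:30]
[31] read 'c'  n1⇒n1 (fail-walked)  → match P0@[31:31]
[32] read 'a'  n1⇒n2
[33] read 'a'  n2⇒n5 (fail-walked)
[34] read 'c'  n5⇒n1 (fail-walked)  → match P0@[34:34]
[35] read 'a'  n1⇒n2
[36] read 'b'  n2⇒n3
[37] read 'a'  n3⇒n4  → match P1@[34:37],P4@[36:37]
[38] read 'b'  n4⇒n6 (fail-walked)

All matches (sorted): [[2,0],[5,1],[5,4],[6,0],[6,2],[9,4],[10,0],[13,1],[13,4],[14,0],[14,2],[15,0],[19,4],[21,4],[22,0],[22,2],[24,0],[25,0],[27,4],[29,0],[30,0],[31,0],[34,0],[37,1],[37,4]]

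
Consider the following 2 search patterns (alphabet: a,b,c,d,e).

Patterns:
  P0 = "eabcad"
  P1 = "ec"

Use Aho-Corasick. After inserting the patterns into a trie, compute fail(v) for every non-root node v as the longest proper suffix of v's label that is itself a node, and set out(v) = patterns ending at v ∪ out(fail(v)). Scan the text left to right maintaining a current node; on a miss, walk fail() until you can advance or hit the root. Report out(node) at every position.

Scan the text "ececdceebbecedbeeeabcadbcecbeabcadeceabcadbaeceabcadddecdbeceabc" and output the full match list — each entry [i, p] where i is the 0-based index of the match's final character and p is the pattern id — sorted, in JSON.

Build:
Trie (insert patterns):
  n0 'ε': e→1
  n1 'e': a→2 c→7
  n2 'ea': b→3
  n3 'eab': c→4
  n4 'eabc': a→5
  n5 'eabca': d→6
  n6 'eabcad': ·  [P0 ends]
  n7 'ec': ·  [P1 ends]

Failure links (BFS by depth):
  fail(1) 'e': from fail(0)=0 chase 'e': 0 ⇒ 0;  out=∅∪out(0)=∅
  fail(2) 'ea': from fail(1)=0 chase 'a': 0 ⇒ 0;  out=∅∪out(0)=∅
  fail(7) 'ec': from fail(1)=0 chase 'c': 0 ⇒ 0;  out={1}∪out(0)={1}
  fail(3) 'eab': from fail(2)=0 chase 'b': 0 ⇒ 0;  out=∅∪out(0)=∅
  fail(4) 'eabc': from fail(3)=0 chase 'c': 0 ⇒ 0;  out=∅∪out(0)=∅
  fail(5) 'eabca': from fail(4)=0 chase 'a': 0 ⇒ 0;  out=∅∪out(0)=∅
  fail(6) 'eabcad': from fail(5)=0 chase 'd': 0 ⇒ 0;  out={0}∪out(0)={0}

Text stream:
[0] read 'e'  n0⇒n1
[1] read 'c'  n1⇒n7  ** P1@[0:1]
[2] read 'e'  n7⇒n1 (via fail)
[3] read 'c'  n1⇒n7  ** P1@[2:3]
[4] read 'd'  n7⇒n0 (via fail)
[5] read 'c'  n0⇒n0
[6] read 'e'  n0⇒n1
[7] read 'e'  n1⇒n1 (via fail)
[8] read 'b'  n1⇒n0 (via fail)
[9] read 'b'  n0⇒n0
[10] read 'e'  n0⇒n1
[11] read 'c'  n1⇒n7  ** P1@[10:11]
[12] read 'e'  n7⇒n1 (via fail)
[13] read 'd'  n1⇒n0 (via fail)
[14] read 'b'  n0⇒n0
[15] read 'e'  n0⇒n1
[16] read 'e'  n1⇒n1 (via fail)
[17] read 'e'  n1⇒n1 (via fail)
[18] read 'a'  n1⇒n2
[19] read 'b'  n2⇒n3
[20] read 'c'  n3⇒n4
[21] read 'a'  n4⇒n5
[22] read 'd'  n5⇒n6  ** P0@[17:22]
[23] read 'b'  n6⇒n0 (via fail)
[24] read 'c'  n0⇒n0
[25] read 'e'  n0⇒n1
[26] read 'c'  n1⇒n7  ** P1@[25:26]
[27] read 'b'  n7⇒n0 (via fail)
[28] read 'e'  n0⇒n1
[29] read 'a'  n1⇒n2
[30] read 'b'  n2⇒n3
[31] read 'c'  n3⇒n4
[32] read 'a'  n4⇒n5
[33] read 'd'  n5⇒n6  ** P0@[28:33]
[34] read 'e'  n6⇒n1 (via fail)
[35] read 'c'  n1⇒n7  ** P1@[34:35]
[36] read 'e'  n7⇒n1 (via fail)
[37] read 'a'  n1⇒n2
[38] read 'b'  n2⇒n3
[39] read 'c'  n3⇒n4
[40] read 'a'  n4⇒n5
[41] read 'd'  n5⇒n6  ** P0@[36:41]
[42] read 'b'  n6⇒n0 (via fail)
[43] read 'a'  n0⇒n0
[44] read 'e'  n0⇒n1
[45] read 'c'  n1⇒n7  ** P1@[44:45]
[46] read 'e'  n7⇒n1 (via fail)
[47] read 'a'  n1⇒n2
[48] read 'b'  n2⇒n3
[49] read 'c'  n3⇒n4
[50] read 'a'  n4⇒n5
[51] read 'd'  n5⇒n6  ** P0@[46:51]
[52] read 'd'  n6⇒n0 (via fail)
[53] read 'd'  n0⇒n0
[54] read 'e'  n0⇒n1
[55] read 'c'  n1⇒n7  ** P1@[54:55]
[56] read 'd'  n7⇒n0 (via fail)
[57] read 'b'  n0⇒n0
[58] read 'e'  n0⇒n1
[59] read 'c'  n1⇒n7  ** P1@[58:59]
[60] read 'e'  n7⇒n1 (via fail)
[61] read 'a'  n1⇒n2
[62] read 'b'  n2⇒n3
[63] read 'c'  n3⇒n4

Result: [[1,1],[3,1],[11,1],[22,0],[26,1],[33,0],[35,1],[41,0],[45,1],[51,0],[55,1],[59,1]]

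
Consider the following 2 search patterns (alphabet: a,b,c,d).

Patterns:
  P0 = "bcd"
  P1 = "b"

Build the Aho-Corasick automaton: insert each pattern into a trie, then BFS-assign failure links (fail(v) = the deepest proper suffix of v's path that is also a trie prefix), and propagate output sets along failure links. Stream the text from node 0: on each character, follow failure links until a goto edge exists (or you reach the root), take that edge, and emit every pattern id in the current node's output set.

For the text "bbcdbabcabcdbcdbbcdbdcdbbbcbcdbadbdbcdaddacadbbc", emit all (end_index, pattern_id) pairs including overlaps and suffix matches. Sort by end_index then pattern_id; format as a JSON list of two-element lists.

Construct AC machine:
Trie nodes:
  n0 'ε': b→1
  n1 'b': c→2  ←P1
  n2 'bc': d→3
  n3 'bcd': ·  ←P0

Failure links (BFS by depth):
  fail(1) 'b': from fail(0)=0 chase 'b': 0 ⇒ 0;  out={1}∪out(0)={1}
  fail(2) 'bc': from fail(1)=0 chase 'c': 0 ⇒ 0;  out=∅∪out(0)=∅
  fail(3) 'bcd': from fail(2)=0 chase 'd': 0 ⇒ 0;  out={0}∪out(0)={0}

Scan:
i=0 'b': node 0→1  emit P1@[0:0]
i=1 'b': node 1→1 (via fail)  emit P1@[1:1]
i=2 'c': node 1→2
i=3 'd': node 2→3  emit P0@[1:3]
i=4 'b': node 3→1 (via fail)  emit P1@[4:4]
i=5 'a': node 1→0 (via fail)
i=6 'b': node 0→1  emit P1@[6:6]
i=7 'c': node 1→2
i=8 'a': node 2→0 (via fail)
i=9 'b': node 0→1  emit P1@[9:9]
i=10 'c': node 1→2
i=11 'd': node 2→3  emit P0@[9:11]
i=12 'b': node 3→1 (via fail)  emit P1@[12:12]
i=13 'c': node 1→2
i=14 'd': node 2→3  emit P0@[12:14]
i=15 'b': node 3→1 (via fail)  emit P1@[15:15]
i=16 'b': node 1→1 (via fail)  emit P1@[16:16]
i=17 'c': node 1→2
i=18 'd': node 2→3  emit P0@[16:18]
i=19 'b': node 3→1 (via fail)  emit P1@[19:19]
i=20 'd': node 1→0 (via fail)
i=21 'c': node 0→0
i=22 'd': node 0→0
i=23 'b': node 0→1  emit P1@[23:23]
i=24 'b': node 1→1 (via fail)  emit P1@[24:24]
i=25 'b': node 1→1 (via fail)  emit P1@[25:25]
i=26 'c': node 1→2
i=27 'b': node 2→1 (via fail)  emit P1@[27:27]
i=28 'c': node 1→2
i=29 'd': node 2→3  emit P0@[27:29]
i=30 'b': node 3→1 (via fail)  emit P1@[30:30]
i=31 'a': node 1→0 (via fail)
i=32 'd': node 0→0
i=33 'b': node 0→1  emit P1@[33:33]
i=34 'd': node 1→0 (via fail)
i=35 'b': node 0→1  emit P1@[35:35]
i=36 'c': node 1→2
i=37 'd': node 2→3  emit P0@[35:37]
i=38 'a': node 3→0 (via fail)
i=39 'd': node 0→0
i=40 'd': node 0→0
i=41 'a': node 0→0
i=42 'c': node 0→0
i=43 'a': node 0→0
i=44 'd': node 0→0
i=45 'b': node 0→1  emit P1@[45:45]
i=46 'b': node 1→1 (via fail)  emit P1@[46:46]
i=47 'c': node 1→2

Matches: [[0,1],[1,1],[3,0],[4,1],[6,1],[9,1],[11,0],[12,1],[14,0],[15,1],[16,1],[18,0],[19,1],[23,1],[24,1],[25,1],[27,1],[29,0],[30,1],[33,1],[35,1],[37,0],[45,1],[46,1]]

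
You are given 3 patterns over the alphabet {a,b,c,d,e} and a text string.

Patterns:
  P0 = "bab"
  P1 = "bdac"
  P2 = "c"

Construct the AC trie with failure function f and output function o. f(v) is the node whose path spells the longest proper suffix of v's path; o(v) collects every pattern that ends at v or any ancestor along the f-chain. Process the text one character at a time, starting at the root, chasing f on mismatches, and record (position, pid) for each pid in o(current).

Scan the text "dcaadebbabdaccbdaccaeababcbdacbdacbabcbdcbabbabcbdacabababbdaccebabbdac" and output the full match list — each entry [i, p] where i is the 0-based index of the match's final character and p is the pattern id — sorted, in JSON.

Construct AC machine:
Trie (insert patterns):
  0='ε' goto b→1 c→7
  1='b' goto a→2 d→4
  2='ba' goto b→3
  3='bab' goto ·  ←P0
  4='bd' goto a→5
  5='bda' goto c→6
  6='bdac' goto ·  ←P1
  7='c' goto ·  ←P2

BFS fail/out derivation:
  n1('b'): parent n0 fail=0; on 'b' 0 → fail=0;  out ∅∪∅=∅
  n7('c'): parent n0 fail=0; on 'c' 0 → fail=0;  out {2}∪∅={2}
  n2('ba'): parent n1 fail=0; on 'a' 0 → fail=0;  out ∅∪∅=∅
  n4('bd'): parent n1 fail=0; on 'd' 0 → fail=0;  out ∅∪∅=∅
  n3('bab'): parent n2 fail=0; on 'b' 0 → fail=1;  out {0}∪∅={0}
  n5('bda'): parent n4 fail=0; on 'a' 0 → fail=0;  out ∅∪∅=∅
  n6('bdac'): parent n5 fail=0; on 'c' 0 → fail=7;  out {1}∪{2}={1,2}

Run:
[0] read 'd'  n0⇒n0
[1] read 'c'  n0⇒n7  emit P2@[1:1]
[2] read 'a'  n7⇒n0 (fail-walked)
[3] read 'a'  n0⇒n0
[4] read 'd'  n0⇒n0
[5] read 'e'  n0⇒n0
[6] read 'b'  n0⇒n1
[7] read 'b'  n1⇒n1 (fail-walked)
[8] read 'a'  n1⇒n2
[9] read 'b'  n2⇒n3  emit P0@[7:9]
[10] read 'd'  n3⇒n4 (fail-walked)
[11] read 'a'  n4⇒n5
[12] read 'c'  n5⇒n6  emit P1@[9:12],P2@[12:12]
[13] read 'c'  n6⇒n7 (fail-walked)  emit P2@[13:13]
[14] read 'b'  n7⇒n1 (fail-walked)
[15] read 'd'  n1⇒n4
[16] read 'a'  n4⇒n5
[17] read 'c'  n5⇒n6  emit P1@[14:17],P2@[17:17]
[18] read 'c'  n6⇒n7 (fail-walked)  emit P2@[18:18]
[19] read 'a'  n7⇒n0 (fail-walked)
[20] read 'e'  n0⇒n0
[21] read 'a'  n0⇒n0
[22] read 'b'  n0⇒n1
[23] read 'a'  n1⇒n2
[24] read 'b'  n2⇒n3  emit P0@[22:24]
[25] read 'c'  n3⇒n7 (fail-walked)  emit P2@[25:25]
[26] read 'b'  n7⇒n1 (fail-walked)
[27] read 'd'  n1⇒n4
[28] read 'a'  n4⇒n5
[29] read 'c'  n5⇒n6  emit P1@[26:29],P2@[29:29]
[30] read 'b'  n6⇒n1 (fail-walked)
[31] read 'd'  n1⇒n4
[32] read 'a'  n4⇒n5
[33] read 'c'  n5⇒n6  emit P1@[30:33],P2@[33:33]
[34] read 'b'  n6⇒n1 (fail-walked)
[35] read 'a'  n1⇒n2
[36] read 'b'  n2⇒n3  emit P0@[34:36]
[37] read 'c'  n3⇒n7 (fail-walked)  emit P2@[37:37]
[38] read 'b'  n7⇒n1 (fail-walked)
[39] read 'd'  n1⇒n4
[40] read 'c'  n4⇒n7 (fail-walked)  emit P2@[40:40]
[41] read 'b'  n7⇒n1 (fail-walked)
[42] read 'a'  n1⇒n2
[43] read 'b'  n2⇒n3  emit P0@[41:43]
[44] read 'b'  n3⇒n1 (fail-walked)
[45] read 'a'  n1⇒n2
[46] read 'b'  n2⇒n3  emit P0@[44:46]
[47] read 'c'  n3⇒n7 (fail-walked)  emit P2@[47:47]
[48] read 'b'  n7⇒n1 (fail-walked)
[49] read 'd'  n1⇒n4
[50] read 'a'  n4⇒n5
[51] read 'c'  n5⇒n6  emit P1@[48:51],P2@[51:51]
[52] read 'a'  n6⇒n0 (fail-walked)
[53] read 'b'  n0⇒n1
[54] read 'a'  n1⇒n2
[55] read 'b'  n2⇒n3  emit P0@[53:55]
[56] read 'a'  n3⇒n2 (fail-walked)
[57] read 'b'  n2⇒n3  emit P0@[55:57]
[58] read 'b'  n3⇒n1 (fail-walked)
[59] read 'd'  n1⇒n4
[60] read 'a'  n4⇒n5
[61] read 'c'  n5⇒n6  emit P1@[58:61],P2@[61:61]
[62] read 'c'  n6⇒n7 (fail-walked)  emit P2@[62:62]
[63] read 'e'  n7⇒n0 (fail-walked)
[64] read 'b'  n0⇒n1
[65] read 'a'  n1⇒n2
[66] read 'b'  n2⇒n3  emit P0@[64:66]
[67] read 'b'  n3⇒n1 (fail-walked)
[68] read 'd'  n1⇒n4
[69] read 'a'  n4⇒n5
[70] read 'c'  n5⇒n6  emit P1@[67:70],P2@[70:70]

Result: [[1,2],[9,0],[12,1],[12,2],[13,2],[17,1],[17,2],[18,2],[24,0],[25,2],[29,1],[29,2],[33,1],[33,2],[36,0],[37,2],[40,2],[43,0],[46,0],[47,2],[51,1],[51,2],[55,0],[57,0],[61,1],[61,2],[62,2],[66,0],[70,1],[70,2]]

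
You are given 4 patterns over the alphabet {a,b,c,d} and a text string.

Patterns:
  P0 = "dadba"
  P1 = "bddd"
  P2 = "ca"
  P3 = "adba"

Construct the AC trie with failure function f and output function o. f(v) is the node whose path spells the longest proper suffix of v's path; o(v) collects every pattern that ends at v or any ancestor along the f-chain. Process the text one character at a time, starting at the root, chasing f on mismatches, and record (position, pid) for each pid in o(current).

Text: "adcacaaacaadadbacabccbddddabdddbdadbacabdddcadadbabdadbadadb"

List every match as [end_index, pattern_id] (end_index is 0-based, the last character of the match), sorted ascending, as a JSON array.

Build automaton:
Trie (insert patterns):
  0='ε' goto a→12 b→6 c→10 d→1
  1='d' goto a→2
  2='da' goto d→3
  3='dad' goto b→4
  4='dadb' goto a→5
  5='dadba' goto ·  [P0 ends]
  6='b' goto d→7
  7='bd' goto d→8
  8='bdd' goto d→9
  9='bddd' goto ·  [P1 ends]
  10='c' goto a→11
  11='ca' goto ·  [P2 ends]
  12='a' goto d→13
  13='ad' goto b→14
  14='adb' goto a→15
  15='adba' goto ·  [P3 ends]

Failure links (BFS by depth):
  fail(1) 'd': from fail(0)=0 chase 'd': 0 ⇒ 0;  out=∅∪out(0)=∅
  fail(6) 'b': from fail(0)=0 chase 'b': 0 ⇒ 0;  out=∅∪out(0)=∅
  fail(10) 'c': from fail(0)=0 chase 'c': 0 ⇒ 0;  out=∅∪out(0)=∅
  fail(12) 'a': from fail(0)=0 chase 'a': 0 ⇒ 0;  out=∅∪out(0)=∅
  fail(2) 'da': from fail(1)=0 chase 'a': 0 ⇒ 12;  out=∅∪out(12)=∅
  fail(7) 'bd': from fail(6)=0 chase 'd': 0 ⇒ 1;  out=∅∪out(1)=∅
  fail(11) 'ca': from fail(10)=0 chase 'a': 0 ⇒ 12;  out={2}∪out(12)={2}
  fail(13) 'ad': from fail(12)=0 chase 'd': 0 ⇒ 1;  out=∅∪out(1)=∅
  fail(3) 'dad': from fail(2)=12 chase 'd': 12 ⇒ 13;  out=∅∪out(13)=∅
  fail(8) 'bdd': from fail(7)=1 chase 'd': 1→0 ⇒ 1;  out=∅∪out(1)=∅
  fail(14) 'adb': from fail(13)=1 chase 'b': 1→0 ⇒ 6;  out=∅∪out(6)=∅
  fail(4) 'dadb': from fail(3)=13 chase 'b': 13 ⇒ 14;  out=∅∪out(14)=∅
  fail(9) 'bddd': from fail(8)=1 chase 'd': 1→0 ⇒ 1;  out={1}∪out(1)={1}
  fail(15) 'adba': from fail(14)=6 chase 'a': 6→0 ⇒ 12;  out={3}∪out(12)={3}
  fail(5) 'dadba': from fail(4)=14 chase 'a': 14 ⇒ 15;  out={0}∪out(15)={0,3}

Text stream:
i=0 'a': node 0→12
i=1 'd': node 12→13
i=2 'c': node 13→10 (fail-walked)
i=3 'a': node 10→11  ** P2@[2:3]
i=4 'c': node 11→10 (fail-walked)
i=5 'a': node 10→11  ** P2@[4:5]
i=6 'a': node 11→12 (fail-walked)
i=7 'a': node 12→12 (fail-walked)
i=8 'c': node 12→10 (fail-walked)
i=9 'a': node 10→11  ** P2@[8:9]
i=10 'a': node 11→12 (fail-walked)
i=11 'd': node 12→13
i=12 'a': node 13→2 (fail-walked)
i=13 'd': node 2→3
i=14 'b': node 3→4
i=15 'a': node 4→5  ** P0@[11:15],P3@[12:15]
i=16 'c': node 5→10 (fail-walked)
i=17 'a': node 10→11  ** P2@[16:17]
i=18 'b': node 11→6 (fail-walked)
i=19 'c': node 6→10 (fail-walked)
i=20 'c': node 10→10 (fail-walked)
i=21 'b': node 10→6 (fail-walked)
i=22 'd': node 6→7
i=23 'd': node 7→8
i=24 'd': node 8→9  ** P1@[21:24]
i=25 'd': node 9→1 (fail-walked)
i=26 'a': node 1→2
i=27 'b': node 2→6 (fail-walked)
i=28 'd': node 6→7
i=29 'd': node 7→8
i=30 'd': node 8→9  ** P1@[27:30]
i=31 'b': node 9→6 (fail-walked)
i=32 'd': node 6→7
i=33 'a': node 7→2 (fail-walked)
i=34 'd': node 2→3
i=35 'b': node 3→4
i=36 'a': node 4→5  ** P0@[32:36],P3@[33:36]
i=37 'c': node 5→10 (fail-walked)
i=38 'a': node 10→11  ** P2@[37:38]
i=39 'b': node 11→6 (fail-walked)
i=40 'd': node 6→7
i=41 'd': node 7→8
i=42 'd': node 8→9  ** P1@[39:42]
i=43 'c': node 9→10 (fail-walked)
i=44 'a': node 10→11  ** P2@[43:44]
i=45 'd': node 11→13 (fail-walked)
i=46 'a': node 13→2 (fail-walked)
i=47 'd': node 2→3
i=48 'b': node 3→4
i=49 'a': node 4→5  ** P0@[45:49],P3@[46:49]
i=50 'b': node 5→6 (fail-walked)
i=51 'd': node 6→7
i=52 'a': node 7→2 (fail-walked)
i=53 'd': node 2→3
i=54 'b': node 3→4
i=55 'a': node 4→5  ** P0@[51:55],P3@[52:55]
i=56 'd': node 5→13 (fail-walked)
i=57 'a': node 13→2 (fail-walked)
i=58 'd': node 2→3
i=59 'b': node 3→4

Result: [[3,2],[5,2],[9,2],[15,0],[15,3],[17,2],[24,1],[30,1],[36,0],[36,3],[38,2],[42,1],[44,2],[49,0],[49,3],[55,0],[55,3]]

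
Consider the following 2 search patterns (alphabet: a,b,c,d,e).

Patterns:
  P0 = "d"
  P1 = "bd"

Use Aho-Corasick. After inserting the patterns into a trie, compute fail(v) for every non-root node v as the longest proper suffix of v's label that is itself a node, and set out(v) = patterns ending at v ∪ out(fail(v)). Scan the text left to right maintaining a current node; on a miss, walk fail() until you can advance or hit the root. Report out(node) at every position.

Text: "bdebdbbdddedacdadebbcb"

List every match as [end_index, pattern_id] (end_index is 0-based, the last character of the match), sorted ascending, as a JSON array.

Build automaton:
Trie (insert patterns):
  n0 'ε': b→2 d→1
  n1 'd': ·  [P0 ends]
  n2 'b': d→3
  n3 'bd': ·  [P1 ends]

Failure links (BFS by depth):
  n1('d'): parent n0 fail=0; on 'd' 0 → fail=0;  out {0}∪∅={0}
  n2('b'): parent n0 fail=0; on 'b' 0 → fail=0;  out ∅∪∅=∅
  n3('bd'): parent n2 fail=0; on 'd' 0 → fail=1;  out {1}∪{0}={0,1}

Run:
i=0 'b': node 0→2
i=1 'd': node 2→3  → match P0@[1:1],P1@[0:1]
i=2 'e': node 3→0 (via fail)
i=3 'b': node 0→2
i=4 'd': node 2→3  → match P0@[4:4],P1@[3:4]
i=5 'b': node 3→2 (via fail)
i=6 'b': node 2→2 (via fail)
i=7 'd': node 2→3  → match P0@[7:7],P1@[6:7]
i=8 'd': node 3→1 (via fail)  → match P0@[8:8]
i=9 'd': node 1→1 (via fail)  → match P0@[9:9]
i=10 'e': node 1→0 (via fail)
i=11 'd': node 0→1  → match P0@[11:11]
i=12 'a': node 1→0 (via fail)
i=13 'c': node 0→0
i=14 'd': node 0→1  → match P0@[14:14]
i=15 'a': node 1→0 (via fail)
i=16 'd': node 0→1  → match P0@[16:16]
i=17 'e': node 1→0 (via fail)
i=18 'b': node 0→2
i=19 'b': node 2→2 (via fail)
i=20 'c': node 2→0 (via fail)
i=21 'b': node 0→2

Result: [[1,0],[1,1],[4,0],[4,1],[7,0],[7,1],[8,0],[9,0],[11,0],[14,0],[16,0]]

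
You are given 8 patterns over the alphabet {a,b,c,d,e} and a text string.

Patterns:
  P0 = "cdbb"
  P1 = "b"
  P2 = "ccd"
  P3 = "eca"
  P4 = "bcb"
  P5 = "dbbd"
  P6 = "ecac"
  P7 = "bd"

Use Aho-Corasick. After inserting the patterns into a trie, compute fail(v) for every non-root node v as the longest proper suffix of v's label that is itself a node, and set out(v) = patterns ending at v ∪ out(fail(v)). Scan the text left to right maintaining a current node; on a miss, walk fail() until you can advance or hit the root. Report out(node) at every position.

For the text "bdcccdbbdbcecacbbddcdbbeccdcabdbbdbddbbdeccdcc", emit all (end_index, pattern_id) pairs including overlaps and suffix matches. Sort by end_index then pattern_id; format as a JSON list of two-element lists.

Build automaton:
Trie (insert patterns):
  n0 'ε': b→5 c→1 d→13 e→8
  n1 'c': c→6 d→2
  n2 'cd': b→3
  n3 'cdb': b→4
  n4 'cdbb': ·  ←P0
  n5 'b': c→11 d→18  ←P1
  n6 'cc': d→7
  n7 'ccd': ·  ←P2
  n8 'e': c→9
  n9 'ec': a→10
  n10 'eca': c→17  ←P3
  n11 'bc': b→12
  n12 'bcb': ·  ←P4
  n13 'd': b→14
  n14 'db': b→15
  n15 'dbb': d→16
  n16 'dbbd': ·  ←P5
  n17 'ecac': ·  ←P6
  n18 'bd': ·  ←P7

BFS fail/out derivation:
  fail(1) 'c': from fail(0)=0 chase 'c': 0 ⇒ 0;  out=∅∪out(0)=∅
  fail(5) 'b': from fail(0)=0 chase 'b': 0 ⇒ 0;  out={1}∪out(0)={1}
  fail(8) 'e': from fail(0)=0 chase 'e': 0 ⇒ 0;  out=∅∪out(0)=∅
  fail(13) 'd': from fail(0)=0 chase 'd': 0 ⇒ 0;  out=∅∪out(0)=∅
  fail(2) 'cd': from fail(1)=0 chase 'd': 0 ⇒ 13;  out=∅∪out(13)=∅
  fail(6) 'cc': from fail(1)=0 chase 'c': 0 ⇒ 1;  out=∅∪out(1)=∅
  fail(9) 'ec': from fail(8)=0 chase 'c': 0 ⇒ 1;  out=∅∪out(1)=∅
  fail(11) 'bc': from fail(5)=0 chase 'c': 0 ⇒ 1;  out=∅∪out(1)=∅
  fail(14) 'db': from fail(13)=0 chase 'b': 0 ⇒ 5;  out=∅∪out(5)={1}
  fail(18) 'bd': from fail(5)=0 chase 'd': 0 ⇒ 13;  out={7}∪out(13)={7}
  fail(3) 'cdb': from fail(2)=13 chase 'b': 13 ⇒ 14;  out=∅∪out(14)={1}
  fail(7) 'ccd': from fail(6)=1 chase 'd': 1 ⇒ 2;  out={2}∪out(2)={2}
  fail(10) 'eca': from fail(9)=1 chase 'a': 1→0 ⇒ 0;  out={3}∪out(0)={3}
  fail(12) 'bcb': from fail(11)=1 chase 'b': 1→0 ⇒ 5;  out={4}∪out(5)={1,4}
  fail(15) 'dbb': from fail(14)=5 chase 'b': 5→0 ⇒ 5;  out=∅∪out(5)={1}
  fail(4) 'cdbb': from fail(3)=14 chase 'b': 14 ⇒ 15;  out={0}∪out(15)={0,1}
  fail(16) 'dbbd': from fail(15)=5 chase 'd': 5 ⇒ 18;  out={5}∪out(18)={5,7}
  fail(17) 'ecac': from fail(10)=0 chase 'c': 0 ⇒ 1;  out={6}∪out(1)={6}

Scan:
pos 0 'b': at 5  emit P1@[0:0]
pos 1 'd': at 18  emit P7@[0:1]
pos 2 'c': at 1 (via fail)
pos 3 'c': at 6
pos 4 'c': at 6 (via fail)
pos 5 'd': at 7  emit P2@[3:5]
pos 6 'b': at 3 (via fail)  emit P1@[6:6]
pos 7 'b': at 4  emit P0@[4:7],P1@[7:7]
pos 8 'd': at 16 (via fail)  emit P5@[5:8],P7@[7:8]
pos 9 'b': at 14 (via fail)  emit P1@[9:9]
pos 10 'c': at 11 (via fail)
pos 11 'e': at 8 (via fail)
pos 12 'c': at 9
pos 13 'a': at 10  emit P3@[11:13]
pos 14 'c': at 17  emit P6@[11:14]
pos 15 'b': at 5 (via fail)  emit P1@[15:15]
pos 16 'b': at 5 (via fail)  emit P1@[16:16]
pos 17 'd': at 18  emit P7@[16:17]
pos 18 'd': at 13 (via fail)
pos 19 'c': at 1 (via fail)
pos 20 'd': at 2
pos 21 'b': at 3  emit P1@[21:21]
pos 22 'b': at 4  emit P0@[19:22],P1@[22:22]
pos 23 'e': at 8 (via fail)
pos 24 'c': at 9
pos 25 'c': at 6 (via fail)
pos 26 'd': at 7  emit P2@[24:26]
pos 27 'c': at 1 (via fail)
pos 28 'a': at 0 (via fail)
pos 29 'b': at 5  emit P1@[29:29]
pos 30 'd': at 18  emit P7@[29:30]
pos 31 'b': at 14 (via fail)  emit P1@[31:31]
pos 32 'b': at 15  emit P1@[32:32]
pos 33 'd': at 16  emit P5@[30:33],P7@[32:33]
pos 34 'b': at 14 (via fail)  emit P1@[34:34]
pos 35 'd': at 18 (via fail)  emit P7@[34:35]
pos 36 'd': at 13 (via fail)
pos 37 'b': at 14  emit P1@[37:37]
pos 38 'b': at 15  emit P1@[38:38]
pos 39 'd': at 16  emit P5@[36:39],P7@[38:39]
pos 40 'e': at 8 (via fail)
pos 41 'c': at 9
pos 42 'c': at 6 (via fail)
pos 43 'd': at 7  emit P2@[41:43]
pos 44 'c': at 1 (via fail)
pos 45 'c': at 6

Matches: [[0,1],[1,7],[5,2],[6,1],[7,0],[7,1],[8,5],[8,7],[9,1],[13,3],[14,6],[15,1],[16,1],[17,7],[21,1],[22,0],[22,1],[26,2],[29,1],[30,7],[31,1],[32,1],[33,5],[33,7],[34,1],[35,7],[37,1],[38,1],[39,5],[39,7],[43,2]]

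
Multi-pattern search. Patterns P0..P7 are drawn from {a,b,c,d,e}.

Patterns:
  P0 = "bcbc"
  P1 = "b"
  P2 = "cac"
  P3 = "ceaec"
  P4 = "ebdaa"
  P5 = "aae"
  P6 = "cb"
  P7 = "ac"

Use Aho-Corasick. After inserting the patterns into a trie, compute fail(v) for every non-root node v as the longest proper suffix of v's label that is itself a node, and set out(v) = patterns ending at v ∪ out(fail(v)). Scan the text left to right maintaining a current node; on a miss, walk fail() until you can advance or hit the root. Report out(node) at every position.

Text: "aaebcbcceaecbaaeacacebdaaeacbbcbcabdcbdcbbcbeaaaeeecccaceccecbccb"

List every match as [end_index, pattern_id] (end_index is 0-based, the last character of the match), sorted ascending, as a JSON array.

Construct AC machine:
Trie (insert patterns):
  n0 'ε': a→17 b→1 c→5 e→12
  n1 'b': c→2  [P1 ends]
  n2 'bc': b→3
  n3 'bcb': c→4
  n4 'bcbc': ·  [P0 ends]
  n5 'c': a→6 b→20 e→8
  n6 'ca': c→7
  n7 'cac': ·  [P2 ends]
  n8 'ce': a→9
  n9 'cea': e→10
  n10 'ceae': c→11
  n11 'ceaec': ·  [P3 ends]
  n12 'e': b→13
  n13 'eb': d→14
  n14 'ebd': a→15
  n15 'ebda': a→16
  n16 'ebdaa': ·  [P4 ends]
  n17 'a': a→18 c→21
  n18 'aa': e→19
  n19 'aae': ·  [P5 ends]
  n20 'cb': ·  [P6 ends]
  n21 'ac': ·  [P7 ends]

Failure links (BFS by depth):
  n1('b'): parent n0 fail=0; on 'b' 0 → fail=0;  out {1}∪∅={1}
  n5('c'): parent n0 fail=0; on 'c' 0 → fail=0;  out ∅∪∅=∅
  n12('e'): parent n0 fail=0; on 'e' 0 → fail=0;  out ∅∪∅=∅
  n17('a'): parent n0 fail=0; on 'a' 0 → fail=0;  out ∅∪∅=∅
  n2('bc'): parent n1 fail=0; on 'c' 0 → fail=5;  out ∅∪∅=∅
  n6('ca'): parent n5 fail=0; on 'a' 0 → fail=17;  out ∅∪∅=∅
  n8('ce'): parent n5 fail=0; on 'e' 0 → fail=12;  out ∅∪∅=∅
  n13('eb'): parent n12 fail=0; on 'b' 0 → fail=1;  out ∅∪{1}={1}
  n18('aa'): parent n17 fail=0; on 'a' 0 → fail=17;  out ∅∪∅=∅
  n20('cb'): parent n5 fail=0; on 'b' 0 → fail=1;  out {6}∪{1}={1,6}
  n21('ac'): parent n17 fail=0; on 'c' 0 → fail=5;  out {7}∪∅={7}
  n3('bcb'): parent n2 fail=5; on 'b' 5 → fail=20;  out ∅∪{1,6}={1,6}
  n7('cac'): parent n6 fail=17; on 'c' 17 → fail=21;  out {2}∪{7}={2,7}
  n9('cea'): parent n8 fail=12; on 'a' 12→0 → fail=17;  out ∅∪∅=∅
  n14('ebd'): parent n13 fail=1; on 'd' 1→0 → fail=0;  out ∅∪∅=∅
  n19('aae'): parent n18 fail=17; on 'e' 17→0 → fail=12;  out {5}∪∅={5}
  n4('bcbc'): parent n3 fail=20; on 'c' 20→1 → fail=2;  out {0}∪∅={0}
  n10('ceae'): parent n9 fail=17; on 'e' 17→0 → fail=12;  out ∅∪∅=∅
  n15('ebda'): parent n14 fail=0; on 'a' 0 → fail=17;  out ∅∪∅=∅
  n11('ceaec'): parent n10 fail=12; on 'c' 12→0 → fail=5;  out {3}∪∅={3}
  n16('ebdaa'): parent n15 fail=17; on 'a' 17 → fail=18;  out {4}∪∅={4}

Scan:
[0] read 'a'  n0⇒n17
[1] read 'a'  n17⇒n18
[2] read 'e'  n18⇒n19  ** P5@[0:2]
[3] read 'b'  n19⇒n13 (via fail)  ** P1@[3:3]
[4] read 'c'  n13⇒n2 (via fail)
[5] read 'b'  n2⇒n3  ** P1@[5:5],P6@[4:5]
[6] read 'c'  n3⇒n4  ** P0@[3:6]
[7] read 'c'  n4⇒n5 (via fail)
[8] read 'e'  n5⇒n8
[9] read 'a'  n8⇒n9
[10] read 'e'  n9⇒n10
[11] read 'c'  n10⇒n11  ** P3@[7:11]
[12] read 'b'  n11⇒n20 (via fail)  ** P1@[12:12],P6@[11:12]
[13] read 'a'  n20⇒n17 (via fail)
[14] read 'a'  n17⇒n18
[15] read 'e'  n18⇒n19  ** P5@[13:15]
[16] read 'a'  n19⇒n17 (via fail)
[17] read 'c'  n17⇒n21  ** P7@[16:17]
[18] read 'a'  n21⇒n6 (via fail)
[19] read 'c'  n6⇒n7  ** P2@[17:19],P7@[18:19]
[20] read 'e'  n7⇒n8 (via fail)
[21] read 'b'  n8⇒n13 (via fail)  ** P1@[21:21]
[22] read 'd'  n13⇒n14
[23] read 'a'  n14⇒n15
[24] read 'a'  n15⇒n16  ** P4@[20:24]
[25] read 'e'  n16⇒n19 (via fail)  ** P5@[23:25]
[26] read 'a'  n19⇒n17 (via fail)
[27] read 'c'  n17⇒n21  ** P7@[26:27]
[28] read 'b'  n21⇒n20 (via fail)  ** P1@[28:28],P6@[27:28]
[29] read 'b'  n20⇒n1 (via fail)  ** P1@[29:29]
[30] read 'c'  n1⇒n2
[31] read 'b'  n2⇒n3  ** P1@[31:31],P6@[30:31]
[32] read 'c'  n3⇒n4  ** P0@[29:32]
[33] read 'a'  n4⇒n6 (via fail)
[34] read 'b'  n6⇒n1 (via fail)  ** P1@[34:34]
[35] read 'd'  n1⇒n0 (via fail)
[36] read 'c'  n0⇒n5
[37] read 'b'  n5⇒n20  ** P1@[37:37],P6@[36:37]
[38] read 'd'  n20⇒n0 (via fail)
[39] read 'c'  n0⇒n5
[40] read 'b'  n5⇒n20  ** P1@[40:40],P6@[39:40]
[41] read 'b'  n20⇒n1 (via fail)  ** P1@[41:41]
[42] read 'c'  n1⇒n2
[43] read 'b'  n2⇒n3  ** P1@[43:43],P6@[42:43]
[44] read 'e'  n3⇒n12 (via fail)
[45] read 'a'  n12⇒n17 (via fail)
[46] read 'a'  n17⇒n18
[47] read 'a'  n18⇒n18 (via fail)
[48] read 'e'  n18⇒n19  ** P5@[46:48]
[49] read 'e'  n19⇒n12 (via fail)
[50] read 'e'  n12⇒n12 (via fail)
[51] read 'c'  n12⇒n5 (via fail)
[52] read 'c'  n5⇒n5 (via fail)
[53] read 'c'  n5⇒n5 (via fail)
[54] read 'a'  n5⇒n6
[55] read 'c'  n6⇒n7  ** P2@[53:55],P7@[54:55]
[56] read 'e'  n7⇒n8 (via fail)
[57] read 'c'  n8⇒n5 (via fail)
[58] read 'c'  n5⇒n5 (via fail)
[59] read 'e'  n5⇒n8
[60] read 'c'  n8⇒n5 (via fail)
[61] read 'b'  n5⇒n20  ** P1@[61:61],P6@[60:61]
[62] read 'c'  n20⇒n2 (via fail)
[63] read 'c'  n2⇒n5 (via fail)
[64] read 'b'  n5⇒n20  ** P1@[64:64],P6@[63:64]

All matches (sorted): [[2,5],[3,1],[5,1],[5,6],[6,0],[11,3],[12,1],[12,6],[15,5],[17,7],[19,2],[19,7],[21,1],[24,4],[25,5],[27,7],[28,1],[28,6],[29,1],[31,1],[31,6],[32,0],[34,1],[37,1],[37,6],[40,1],[40,6],[41,1],[43,1],[43,6],[48,5],[55,2],[55,7],[61,1],[61,6],[64,1],[64,6]]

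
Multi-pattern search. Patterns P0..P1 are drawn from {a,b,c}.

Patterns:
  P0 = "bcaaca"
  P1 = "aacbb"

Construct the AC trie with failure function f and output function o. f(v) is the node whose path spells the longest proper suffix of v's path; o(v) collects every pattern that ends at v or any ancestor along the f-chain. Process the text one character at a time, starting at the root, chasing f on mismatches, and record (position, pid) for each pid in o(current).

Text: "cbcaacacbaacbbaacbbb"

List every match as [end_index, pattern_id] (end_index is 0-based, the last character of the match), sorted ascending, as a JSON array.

Build:
Trie (insert patterns):
  n0 'ε': a→7 b→1
  n1 'b': c→2
  n2 'bc': a→3
  n3 'bca': a→4
  n4 'bcaa': c→5
  n5 'bcaac': a→6
  n6 'bcaaca': ·  ←P0
  n7 'a': a→8
  n8 'aa': c→9
  n9 'aac': b→10
  n10 'aacb': b→11
  n11 'aacbb': ·  ←P1

Failure links (BFS by depth):
  n1('b'): parent n0 fail=0; on 'b' 0 → fail=0;  out ∅∪∅=∅
  n7('a'): parent n0 fail=0; on 'a' 0 → fail=0;  out ∅∪∅=∅
  n2('bc'): parent n1 fail=0; on 'c' 0 → fail=0;  out ∅∪∅=∅
  n8('aa'): parent n7 fail=0; on 'a' 0 → fail=7;  out ∅∪∅=∅
  n3('bca'): parent n2 fail=0; on 'a' 0 → fail=7;  out ∅∪∅=∅
  n9('aac'): parent n8 fail=7; on 'c' 7→0 → fail=0;  out ∅∪∅=∅
  n4('bcaa'): parent n3 fail=7; on 'a' 7 → fail=8;  out ∅∪∅=∅
  n10('aacb'): parent n9 fail=0; on 'b' 0 → fail=1;  out ∅∪∅=∅
  n5('bcaac'): parent n4 fail=8; on 'c' 8 → fail=9;  out ∅∪∅=∅
  n11('aacbb'): parent n10 fail=1; on 'b' 1→0 → fail=1;  out {1}∪∅={1}
  n6('bcaaca'): parent n5 fail=9; on 'a' 9→0 → fail=7;  out {0}∪∅={0}

Run:
i=0 'c': node 0→0
i=1 'b': node 0→1
i=2 'c': node 1→2
i=3 'a': node 2→3
i=4 'a': node 3→4
i=5 'c': node 4→5
i=6 'a': node 5→6  → match P0@[1:6]
i=7 'c': node 6→0 ·f
i=8 'b': node 0→1
i=9 'a': node 1→7 ·f
i=10 'a': node 7→8
i=11 'c': node 8→9
i=12 'b': node 9→10
i=13 'b': node 10→11  → match P1@[9:13]
i=14 'a': node 11→7 ·f
i=15 'a': node 7→8
i=16 'c': node 8→9
i=17 'b': node 9→10
i=18 'b': node 10→11  → match P1@[14:18]
i=19 'b': node 11→1 ·f

Matches: [[6,0],[13,1],[18,1]]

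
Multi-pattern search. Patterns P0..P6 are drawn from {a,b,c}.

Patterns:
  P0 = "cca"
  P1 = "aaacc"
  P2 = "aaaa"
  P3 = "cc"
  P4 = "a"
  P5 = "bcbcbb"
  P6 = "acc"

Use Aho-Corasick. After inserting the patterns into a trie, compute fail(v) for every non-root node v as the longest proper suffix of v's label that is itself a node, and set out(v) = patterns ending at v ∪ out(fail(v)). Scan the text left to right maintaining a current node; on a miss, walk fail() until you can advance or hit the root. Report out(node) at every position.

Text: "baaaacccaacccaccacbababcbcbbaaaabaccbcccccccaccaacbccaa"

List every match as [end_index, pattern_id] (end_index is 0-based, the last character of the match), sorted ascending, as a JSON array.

Build automaton:
Trie (insert patterns):
  n0 'ε': a→4 b→10 c→1
  n1 'c': c→2
  n2 'cc': a→3  ←P3
  n3 'cca': ·  ←P0
  n4 'a': a→5 c→16  ←P4
  n5 'aa': a→6
  n6 'aaa': a→9 c→7
  n7 'aaac': c→8
  n8 'aaacc': ·  ←P1
  n9 'aaaa': ·  ←P2
  n10 'b': c→11
  n11 'bc': b→12
  n12 'bcb': c→13
  n13 'bcbc': b→14
  n14 'bcbcb': b→15
  n15 'bcbcbb': ·  ←P5
  n16 'ac': c→17
  n17 'acc': ·  ←P6

Failure links (BFS by depth):
  n1('c'): parent n0 fail=0; on 'c' 0 → fail=0;  out ∅∪∅=∅
  n4('a'): parent n0 fail=0; on 'a' 0 → fail=0;  out {4}∪∅={4}
  n10('b'): parent n0 fail=0; on 'b' 0 → fail=0;  out ∅∪∅=∅
  n2('cc'): parent n1 fail=0; on 'c' 0 → fail=1;  out {3}∪∅={3}
  n5('aa'): parent n4 fail=0; on 'a' 0 → fail=4;  out ∅∪{4}={4}
  n11('bc'): parent n10 fail=0; on 'c' 0 → fail=1;  out ∅∪∅=∅
  n16('ac'): parent n4 fail=0; on 'c' 0 → fail=1;  out ∅∪∅=∅
  n3('cca'): parent n2 fail=1; on 'a' 1→0 → fail=4;  out {0}∪{4}={0,4}
  n6('aaa'): parent n5 fail=4; on 'a' 4 → fail=5;  out ∅∪{4}={4}
  n12('bcb'): parent n11 fail=1; on 'b' 1→0 → fail=10;  out ∅∪∅=∅
  n17('acc'): parent n16 fail=1; on 'c' 1 → fail=2;  out {6}∪{3}={3,6}
  n7('aaac'): parent n6 fail=5; on 'c' 5→4 → fail=16;  out ∅∪∅=∅
  n9('aaaa'): parent n6 fail=5; on 'a' 5 → fail=6;  out {2}∪{4}={2,4}
  n13('bcbc'): parent n12 fail=10; on 'c' 10 → fail=11;  out ∅∪∅=∅
  n8('aaacc'): parent n7 fail=16; on 'c' 16 → fail=17;  out {1}∪{3,6}={1,3,6}
  n14('bcbcb'): parent n13 fail=11; on 'b' 11 → fail=12;  out ∅∪∅=∅
  n15('bcbcbb'): parent n14 fail=12; on 'b' 12→10→0 → fail=10;  out {5}∪∅={5}

Run:
[0] read 'b'  n0⇒n10
[1] read 'a'  n10⇒n4 ·f  ** P4@[1:1]
[2] read 'a'  n4⇒n5  ** P4@[2:2]
[3] read 'a'  n5⇒n6  ** P4@[3:3]
[4] read 'a'  n6⇒n9  ** P2@[1:4],P4@[4:4]
[5] read 'c'  n9⇒n7 ·f
[6] read 'c'  n7⇒n8  ** P1@[2:6],P3@[5:6],P6@[4:6]
[7] read 'c'  n8⇒n2 ·f  ** P3@[6:7]
[8] read 'a'  n2⇒n3  ** P0@[6:8],P4@[8:8]
[9] read 'a'  n3⇒n5 ·f  ** P4@[9:9]
[10] read 'c'  n5⇒n16 ·f
[11] read 'c'  n16⇒n17  ** P3@[10:11],P6@[9:11]
[12] read 'c'  n17⇒n2 ·f  ** P3@[11:12]
[13] read 'a'  n2⇒n3  ** P0@[11:13],P4@[13:13]
[14] read 'c'  n3⇒n16 ·f
[15] read 'c'  n16⇒n17  ** P3@[14:15],P6@[13:15]
[16] read 'a'  n17⇒n3 ·f  ** P0@[14:16],P4@[16:16]
[17] read 'c'  n3⇒n16 ·f
[18] read 'b'  n16⇒n10 ·f
[19] read 'a'  n10⇒n4 ·f  ** P4@[19:19]
[20] read 'b'  n4⇒n10 ·f
[21] read 'a'  n10⇒n4 ·f  ** P4@[21:21]
[22] read 'b'  n4⇒n10 ·f
[23] read 'c'  n10⇒n11
[24] read 'b'  n11⇒n12
[25] read 'c'  n12⇒n13
[26] read 'b'  n13⇒n14
[27] read 'b'  n14⇒n15  ** P5@[22:27]
[28] read 'a'  n15⇒n4 ·f  ** P4@[28:28]
[29] read 'a'  n4⇒n5  ** P4@[29:29]
[30] read 'a'  n5⇒n6  ** P4@[30:30]
[31] read 'a'  n6⇒n9  ** P2@[28:31],P4@[31:31]
[32] read 'b'  n9⇒n10 ·f
[33] read 'a'  n10⇒n4 ·f  ** P4@[33:33]
[34] read 'c'  n4⇒n16
[35] read 'c'  n16⇒n17  ** P3@[34:35],P6@[33:35]
[36] read 'b'  n17⇒n10 ·f
[37] read 'c'  n10⇒n11
[38] read 'c'  n11⇒n2 ·f  ** P3@[37:38]
[39] read 'c'  n2⇒n2 ·f  ** P3@[38:39]
[40] read 'c'  n2⇒n2 ·f  ** P3@[39:40]
[41] read 'c'  n2⇒n2 ·f  ** P3@[40:41]
[42] read 'c'  n2⇒n2 ·f  ** P3@[41:42]
[43] read 'c'  n2⇒n2 ·f  ** P3@[42:43]
[44] read 'a'  n2⇒n3  ** P0@[42:44],P4@[44:44]
[45] read 'c'  n3⇒n16 ·f
[46] read 'c'  n16⇒n17  ** P3@[45:46],P6@[44:46]
[47] read 'a'  n17⇒n3 ·f  ** P0@[45:47],P4@[47:47]
[48] read 'a'  n3⇒n5 ·f  ** P4@[48:48]
[49] read 'c'  n5⇒n16 ·f
[50] read 'b'  n16⇒n10 ·f
[51] read 'c'  n10⇒n11
[52] read 'c'  n11⇒n2 ·f  ** P3@[51:52]
[53] read 'a'  n2⇒n3  ** P0@[51:53],P4@[53:53]
[54] read 'a'  n3⇒n5 ·f  ** P4@[54:54]

Result: [[1,4],[2,4],[3,4],[4,2],[4,4],[6,1],[6,3],[6,6],[7,3],[8,0],[8,4],[9,4],[11,3],[11,6],[12,3],[13,0],[13,4],[15,3],[15,6],[16,0],[16,4],[19,4],[21,4],[27,5],[28,4],[29,4],[30,4],[31,2],[31,4],[33,4],[35,3],[35,6],[38,3],[39,3],[40,3],[41,3],[42,3],[43,3],[44,0],[44,4],[46,3],[46,6],[47,0],[47,4],[48,4],[52,3],[53,0],[53,4],[54,4]]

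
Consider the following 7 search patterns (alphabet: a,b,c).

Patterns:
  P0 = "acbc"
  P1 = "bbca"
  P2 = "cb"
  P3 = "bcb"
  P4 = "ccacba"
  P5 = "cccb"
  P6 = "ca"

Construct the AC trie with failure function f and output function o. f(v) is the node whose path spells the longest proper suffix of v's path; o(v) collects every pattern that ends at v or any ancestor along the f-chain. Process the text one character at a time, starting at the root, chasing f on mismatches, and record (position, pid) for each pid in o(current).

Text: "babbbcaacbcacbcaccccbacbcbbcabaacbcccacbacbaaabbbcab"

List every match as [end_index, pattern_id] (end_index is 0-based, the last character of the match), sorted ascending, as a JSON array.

Construct AC machine:
Trie nodes:
  n0 'ε': a→1 b→5 c→9
  n1 'a': c→2
  n2 'ac': b→3
  n3 'acb': c→4
  n4 'acbc': ·  ←P0
  n5 'b': b→6 c→11
  n6 'bb': c→7
  n7 'bbc': a→8
  n8 'bbca': ·  ←P1
  n9 'c': a→20 b→10 c→13
  n10 'cb': ·  ←P2
  n11 'bc': b→12
  n12 'bcb': ·  ←P3
  n13 'cc': a→14 c→18
  n14 'cca': c→15
  n15 'ccac': b→16
  n16 'ccacb': a→17
  n17 'ccacba': ·  ←P4
  n18 'ccc': b→19
  n19 'cccb': ·  ←P5
  n20 'ca': ·  ←P6

Failure links (BFS by depth):
  n1('a'): parent n0 fail=0; on 'a' 0 → fail=0;  out ∅∪∅=∅
  n5('b'): parent n0 fail=0; on 'b' 0 → fail=0;  out ∅∪∅=∅
  n9('c'): parent n0 fail=0; on 'c' 0 → fail=0;  out ∅∪∅=∅
  n2('ac'): parent n1 fail=0; on 'c' 0 → fail=9;  out ∅∪∅=∅
  n6('bb'): parent n5 fail=0; on 'b' 0 → fail=5;  out ∅∪∅=∅
  n10('cb'): parent n9 fail=0; on 'b' 0 → fail=5;  out {2}∪∅={2}
  n11('bc'): parent n5 fail=0; on 'c' 0 → fail=9;  out ∅∪∅=∅
  n13('cc'): parent n9 fail=0; on 'c' 0 → fail=9;  out ∅∪∅=∅
  n20('ca'): parent n9 fail=0; on 'a' 0 → fail=1;  out {6}∪∅={6}
  n3('acb'): parent n2 fail=9; on 'b' 9 → fail=10;  out ∅∪{2}={2}
  n7('bbc'): parent n6 fail=5; on 'c' 5 → fail=11;  out ∅∪∅=∅
  n12('bcb'): parent n11 fail=9; on 'b' 9 → fail=10;  out {3}∪{2}={2,3}
  n14('cca'): parent n13 fail=9; on 'a' 9 → fail=20;  out ∅∪{6}={6}
  n18('ccc'): parent n13 fail=9; on 'c' 9 → fail=13;  out ∅∪∅=∅
  n4('acbc'): parent n3 fail=10; on 'c' 10→5 → fail=11;  out {0}∪∅={0}
  n8('bbca'): parent n7 fail=11; on 'a' 11→9 → fail=20;  out {1}∪{6}={1,6}
  n15('ccac'): parent n14 fail=20; on 'c' 20→1 → fail=2;  out ∅∪∅=∅
  n19('cccb'): parent n18 fail=13; on 'b' 13→9 → fail=10;  out {5}∪{2}={2,5}
  n16('ccacb'): parent n15 fail=2; on 'b' 2 → fail=3;  out ∅∪{2}={2}
  n17('ccacba'): parent n16 fail=3; on 'a' 3→10→5→0 → fail=1;  out {4}∪∅={4}

Run:
[0] read 'b'  n0⇒n5
[1] read 'a'  n5⇒n1 ·f
[2] read 'b'  n1⇒n5 ·f
[3] read 'b'  n5⇒n6
[4] read 'b'  n6⇒n6 ·f
[5] read 'c'  n6⇒n7
[6] read 'a'  n7⇒n8  → match P1@[3:6],P6@[5:6]
[7] read 'a'  n8⇒n1 ·f
[8] read 'c'  n1⇒n2
[9] read 'b'  n2⇒n3  → match P2@[8:9]
[10] read 'c'  n3⇒n4  → match P0@[7:10]
[11] read 'a'  n4⇒n20 ·f  → match P6@[10:11]
[12] read 'c'  n20⇒n2 ·f
[13] read 'b'  n2⇒n3  → match P2@[12:13]
[14] read 'c'  n3⇒n4  → match P0@[11:14]
[15] read 'a'  n4⇒n20 ·f  → match P6@[14:15]
[16] read 'c'  n20⇒n2 ·f
[17] read 'c'  n2⇒n13 ·f
[18] read 'c'  n13⇒n18
[19] read 'c'  n18⇒n18 ·f
[20] read 'b'  n18⇒n19  → match P2@[19:20],P5@[17:20]
[21] read 'a'  n19⇒n1 ·f
[22] read 'c'  n1⇒n2
[23] read 'b'  n2⇒n3  → match P2@[22:23]
[24] read 'c'  n3⇒n4  → match P0@[21:24]
[25] read 'b'  n4⇒n12 ·f  → match P2@[24:25],P3@[23:25]
[26] read 'b'  n12⇒n6 ·f
[27] read 'c'  n6⇒n7
[28] read 'a'  n7⇒n8  → match P1@[25:28],P6@[27:28]
[29] read 'b'  n8⇒n5 ·f
[30] read 'a'  n5⇒n1 ·f
[31] read 'a'  n1⇒n1 ·f
[32] read 'c'  n1⇒n2
[33] read 'b'  n2⇒n3  → match P2@[32:33]
[34] read 'c'  n3⇒n4  → match P0@[31:34]
[35] read 'c'  n4⇒n13 ·f
[36] read 'c'  n13⇒n18
[37] read 'a'  n18⇒n14 ·f  → match P6@[36:37]
[38] read 'c'  n14⇒n15
[39] read 'b'  n15⇒n16  → match P2@[38:39]
[40] read 'a'  n16⇒n17  → match P4@[35:40]
[41] read 'c'  n17⇒n2 ·f
[42] read 'b'  n2⇒n3  → match P2@[41:42]
[43] read 'a'  n3⇒n1 ·f
[44] read 'a'  n1⇒n1 ·f
[45] read 'a'  n1⇒n1 ·f
[46] read 'b'  n1⇒n5 ·f
[47] read 'b'  n5⇒n6
[48] read 'b'  n6⇒n6 ·f
[49] read 'c'  n6⇒n7
[50] read 'a'  n7⇒n8  → match P1@[47:50],P6@[49:50]
[51] read 'b'  n8⇒n5 ·f

Matches: [[6,1],[6,6],[9,2],[10,0],[11,6],[13,2],[14,0],[15,6],[20,2],[20,5],[23,2],[24,0],[25,2],[25,3],[28,1],[28,6],[33,2],[34,0],[37,6],[39,2],[40,4],[42,2],[50,1],[50,6]]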